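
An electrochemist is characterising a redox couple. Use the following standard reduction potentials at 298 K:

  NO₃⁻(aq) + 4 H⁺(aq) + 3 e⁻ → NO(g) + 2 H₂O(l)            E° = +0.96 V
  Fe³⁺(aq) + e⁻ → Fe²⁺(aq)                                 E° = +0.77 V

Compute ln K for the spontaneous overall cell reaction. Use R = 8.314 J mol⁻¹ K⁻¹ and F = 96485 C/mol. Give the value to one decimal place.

Cathode: NO₃⁻/NO; anode: Fe³⁺/Fe²⁺. E°cell = (+0.96) − (+0.77) = +0.19 V, with n = 3.
ΔG° = −nFE° = −RT ln K, so ln K = nFE°/(RT) = (3)(96485)(+0.19) / ((8.314)(298)) = 22.198.

22.2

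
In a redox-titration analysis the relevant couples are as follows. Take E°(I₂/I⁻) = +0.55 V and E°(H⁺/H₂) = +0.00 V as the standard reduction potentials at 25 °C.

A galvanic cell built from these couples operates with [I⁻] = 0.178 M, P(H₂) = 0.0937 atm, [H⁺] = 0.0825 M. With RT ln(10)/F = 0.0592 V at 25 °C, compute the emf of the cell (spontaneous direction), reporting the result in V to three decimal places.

I₂/I⁻ is the cathode (higher E°), H⁺/H₂ the anode: E°cell = +0.55 − (+0.00) = +0.55 V, n = 2.
Overall: I₂(s) + H₂(g) → 2 I⁻(aq) + 2 H⁺(aq)
Q = [I⁻]^2·[H⁺]^2 / (P(H₂)); log Q = -2.638.
E = E° − (0.0592/n) log Q = +0.55 − (0.0592/2)(-2.638) = +0.628 V.

+0.628 V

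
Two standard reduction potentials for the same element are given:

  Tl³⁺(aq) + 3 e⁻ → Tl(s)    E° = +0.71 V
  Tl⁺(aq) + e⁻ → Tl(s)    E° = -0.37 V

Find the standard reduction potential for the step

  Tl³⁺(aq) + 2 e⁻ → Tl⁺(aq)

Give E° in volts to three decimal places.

Sequential free energies add, so n₃E°₃ = n₁E°₁ + n₂E°₂.
With n₃ = 3, and the known step contributing 1×(-0.37) V, the unknown satisfies 2·E° = 3×(+0.71) − 1×(-0.37) = +2.500.
E° = +2.500 / 2 = +1.250 V.

+1.250 V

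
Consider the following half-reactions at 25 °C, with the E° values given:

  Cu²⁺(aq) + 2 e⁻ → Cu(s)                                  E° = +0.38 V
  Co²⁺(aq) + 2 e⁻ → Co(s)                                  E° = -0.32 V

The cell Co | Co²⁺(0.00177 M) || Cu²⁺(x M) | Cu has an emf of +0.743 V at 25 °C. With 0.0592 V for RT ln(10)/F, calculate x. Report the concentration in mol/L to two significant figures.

Cu²⁺/Cu is the cathode, Co²⁺/Co the anode: E°cell = +0.70 V, n = 2.
Overall reaction: Cu²⁺(aq) + Co(s) → Cu(s) + Co²⁺(aq); Q = [Co²⁺]^1/[Cu²⁺]^1.
From E = E° − (0.0592/n) log Q: log Q = (E° − E)·n/0.0592 = (+0.70 − (+0.743))·2/0.0592 = -1.4527.
So 1·log[Cu²⁺] = 1·log(0.00177) − log Q = -2.7520 − (-1.4527) = -1.2993; [Cu²⁺] = 10^(-1.2993) ≈ 0.050 M.

0.050 M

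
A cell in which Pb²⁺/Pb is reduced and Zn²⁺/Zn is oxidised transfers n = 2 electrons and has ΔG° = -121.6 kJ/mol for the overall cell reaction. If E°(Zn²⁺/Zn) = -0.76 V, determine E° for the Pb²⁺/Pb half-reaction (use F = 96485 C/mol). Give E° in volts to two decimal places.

-0.13 V

E°cell = −ΔG°/(nF) = −(-121.6×10³)/((2)(96485)) = +0.630 V.
Since Pb²⁺/Pb is the cathode and Zn²⁺/Zn the anode, E°cell = E°(Pb²⁺/Pb) − E°(Zn²⁺/Zn).
So E°(Pb²⁺/Pb) = E°cell + E°(Zn²⁺/Zn) = +0.630 + (-0.76) = -0.13 V.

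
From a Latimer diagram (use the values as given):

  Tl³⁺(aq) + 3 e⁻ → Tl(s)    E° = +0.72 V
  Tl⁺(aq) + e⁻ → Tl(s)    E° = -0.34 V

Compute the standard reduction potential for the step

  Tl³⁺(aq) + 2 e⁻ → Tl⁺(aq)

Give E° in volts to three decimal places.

Sequential free energies add, so n₃E°₃ = n₁E°₁ + n₂E°₂.
With n₃ = 3, and the known step contributing 1×(-0.34) V, the unknown satisfies 2·E° = 3×(+0.72) − 1×(-0.34) = +2.500.
E° = +2.500 / 2 = +1.250 V.

+1.250 V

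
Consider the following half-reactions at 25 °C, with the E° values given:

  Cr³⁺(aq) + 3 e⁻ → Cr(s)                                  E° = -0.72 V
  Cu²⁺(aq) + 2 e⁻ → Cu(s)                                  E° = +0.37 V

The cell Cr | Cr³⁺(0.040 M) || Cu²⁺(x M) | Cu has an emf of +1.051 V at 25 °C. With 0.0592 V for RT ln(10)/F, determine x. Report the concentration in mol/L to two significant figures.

Cu²⁺/Cu is the cathode, Cr³⁺/Cr the anode: E°cell = +1.09 V, n = 6.
Overall reaction: 3 Cu²⁺(aq) + 2 Cr(s) → 3 Cu(s) + 2 Cr³⁺(aq); Q = [Cr³⁺]^2/[Cu²⁺]^3.
From E = E° − (0.0592/n) log Q: log Q = (E° − E)·n/0.0592 = (+1.09 − (+1.051))·6/0.0592 = 3.9527.
So 3·log[Cu²⁺] = 2·log(0.04) − log Q = -2.7959 − (3.9527) = -6.7486; log[Cu²⁺] = -6.7486 / 3 = -2.2495; [Cu²⁺] = 10^(-2.2495) ≈ 0.0056 M.

0.0056 M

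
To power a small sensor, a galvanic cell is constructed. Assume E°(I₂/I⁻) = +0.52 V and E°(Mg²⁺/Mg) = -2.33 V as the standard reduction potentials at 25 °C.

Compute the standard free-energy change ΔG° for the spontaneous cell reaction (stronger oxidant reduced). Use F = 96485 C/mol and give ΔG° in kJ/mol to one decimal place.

I₂/I⁻ (E° = +0.52 V) is the cathode; Mg²⁺/Mg (E° = -2.33 V) is the anode, so E°cell = +2.85 V.
Balancing electrons gives n = 2 (lcm of 2 and 2).
ΔG° = −nFE° = −(2)(96485)(+2.85) = -549,964 J = -550.0 kJ/mol.

-550.0 kJ/mol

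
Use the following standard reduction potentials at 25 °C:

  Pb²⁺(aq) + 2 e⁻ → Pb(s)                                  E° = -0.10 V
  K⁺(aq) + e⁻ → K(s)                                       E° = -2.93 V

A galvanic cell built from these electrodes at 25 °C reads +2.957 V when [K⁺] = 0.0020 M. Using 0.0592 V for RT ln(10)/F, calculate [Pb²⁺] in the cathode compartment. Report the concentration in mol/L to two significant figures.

0.078 M

Pb²⁺/Pb is the cathode, K⁺/K the anode: E°cell = +2.83 V, n = 2.
Overall reaction: Pb²⁺(aq) + 2 K(s) → Pb(s) + 2 K⁺(aq); Q = [K⁺]^2/[Pb²⁺]^1.
From E = E° − (0.0592/n) log Q: log Q = (E° − E)·n/0.0592 = (+2.83 − (+2.957))·2/0.0592 = -4.2905.
So 1·log[Pb²⁺] = 2·log(0.002) − log Q = -5.3979 − (-4.2905) = -1.1074; [Pb²⁺] = 10^(-1.1074) ≈ 0.078 M.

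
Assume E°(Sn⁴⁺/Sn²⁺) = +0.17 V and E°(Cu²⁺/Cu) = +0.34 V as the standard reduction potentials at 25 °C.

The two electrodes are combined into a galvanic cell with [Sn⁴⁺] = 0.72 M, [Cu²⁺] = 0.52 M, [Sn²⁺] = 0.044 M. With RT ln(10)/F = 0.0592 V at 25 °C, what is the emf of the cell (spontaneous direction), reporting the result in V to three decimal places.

Cu²⁺/Cu is the cathode (higher E°), Sn⁴⁺/Sn²⁺ the anode: E°cell = +0.34 − (+0.17) = +0.17 V, n = 2.
Overall: Cu²⁺(aq) + Sn²⁺(aq) → Cu(s) + Sn⁴⁺(aq)
Q = [Sn⁴⁺] / ([Cu²⁺]·[Sn²⁺]); log Q = 1.498.
E = E° − (0.0592/n) log Q = +0.17 − (0.0592/2)(1.498) = +0.126 V.

+0.126 V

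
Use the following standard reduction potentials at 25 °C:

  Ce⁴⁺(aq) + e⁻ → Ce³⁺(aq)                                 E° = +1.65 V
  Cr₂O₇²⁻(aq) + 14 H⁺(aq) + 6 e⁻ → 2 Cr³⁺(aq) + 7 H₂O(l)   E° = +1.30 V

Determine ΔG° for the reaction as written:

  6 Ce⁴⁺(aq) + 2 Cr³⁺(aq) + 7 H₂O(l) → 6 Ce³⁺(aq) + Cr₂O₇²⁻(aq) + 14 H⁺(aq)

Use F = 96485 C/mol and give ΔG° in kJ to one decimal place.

-202.6 kJ

As written, Ce⁴⁺/Ce³⁺ is reduced (cathode) and Cr₂O₇²⁻/Cr³⁺ is oxidised (anode), so E°cell = (+1.65) − (+1.30) = +0.35 V.
Balancing electrons gives n = 6.
ΔG° = −nFE° = −(6)(96485)(+0.35) = -202,618 J = -202.6 kJ.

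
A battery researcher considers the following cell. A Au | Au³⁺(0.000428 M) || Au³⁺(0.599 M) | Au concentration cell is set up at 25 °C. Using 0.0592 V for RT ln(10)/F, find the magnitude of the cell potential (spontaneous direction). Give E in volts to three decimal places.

For a concentration cell E°cell = 0. The 0.599 M side is the cathode (reduction is favoured where [Au³⁺] is higher).
With n = 3, E = −(0.0592/3) log([Au³⁺]ₐₙ/[Au³⁺]꜀ₐₜ) = −(0.0592/3) log(0.000428/0.599) = −(0.0592/3)(-3.146) = +0.062 V.

+0.062 V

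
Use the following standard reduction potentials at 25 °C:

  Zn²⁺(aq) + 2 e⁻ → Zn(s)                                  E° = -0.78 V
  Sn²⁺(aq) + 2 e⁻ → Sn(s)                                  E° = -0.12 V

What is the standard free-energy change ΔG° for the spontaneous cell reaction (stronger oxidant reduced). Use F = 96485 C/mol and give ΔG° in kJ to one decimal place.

Sn²⁺/Sn (E° = -0.12 V) is the cathode; Zn²⁺/Zn (E° = -0.78 V) is the anode, so E°cell = +0.66 V.
Balancing electrons gives n = 2 (lcm of 2 and 2).
ΔG° = −nFE° = −(2)(96485)(+0.66) = -127,360 J = -127.4 kJ.

-127.4 kJ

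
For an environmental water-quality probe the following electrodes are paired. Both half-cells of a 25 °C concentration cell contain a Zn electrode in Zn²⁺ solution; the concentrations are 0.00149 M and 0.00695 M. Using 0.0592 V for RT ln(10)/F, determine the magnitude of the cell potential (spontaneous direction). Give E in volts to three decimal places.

For a concentration cell E°cell = 0. The 0.00695 M side is the cathode (reduction is favoured where [Zn²⁺] is higher).
With n = 2, E = −(0.0592/2) log([Zn²⁺]ₐₙ/[Zn²⁺]꜀ₐₜ) = −(0.0592/2) log(0.00149/0.00695) = −(0.0592/2)(-0.669) = +0.020 V.

+0.020 V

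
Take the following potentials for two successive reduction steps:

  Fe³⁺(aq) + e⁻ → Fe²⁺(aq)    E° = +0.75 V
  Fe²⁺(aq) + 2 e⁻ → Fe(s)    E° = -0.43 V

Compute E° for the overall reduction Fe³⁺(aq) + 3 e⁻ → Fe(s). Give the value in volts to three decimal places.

-0.037 V

Since ΔG° = −nFE° is additive over sequential reductions, n₃E°₃ = n₁E°₁ + n₂E°₂.
E°₃ = (1×+0.75 + 2×-0.43) / 3 = (-0.110) / 3 = -0.037 V.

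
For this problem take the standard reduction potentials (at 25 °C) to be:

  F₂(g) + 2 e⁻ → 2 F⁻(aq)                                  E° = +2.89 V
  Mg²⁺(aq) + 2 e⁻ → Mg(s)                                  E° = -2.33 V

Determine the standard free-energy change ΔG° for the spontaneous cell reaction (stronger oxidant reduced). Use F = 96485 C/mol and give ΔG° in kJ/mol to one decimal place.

F₂/F⁻ (E° = +2.89 V) is the cathode; Mg²⁺/Mg (E° = -2.33 V) is the anode, so E°cell = +5.22 V.
Balancing electrons gives n = 2 (lcm of 2 and 2).
ΔG° = −nFE° = −(2)(96485)(+5.22) = -1,007,303 J = -1007.3 kJ/mol.

-1007.3 kJ/mol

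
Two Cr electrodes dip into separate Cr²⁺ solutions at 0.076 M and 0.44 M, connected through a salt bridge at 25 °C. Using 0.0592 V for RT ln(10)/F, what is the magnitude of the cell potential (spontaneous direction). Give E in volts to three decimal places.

+0.023 V

For a concentration cell E°cell = 0. The 0.44 M side is the cathode (reduction is favoured where [Cr²⁺] is higher).
With n = 2, E = −(0.0592/2) log([Cr²⁺]ₐₙ/[Cr²⁺]꜀ₐₜ) = −(0.0592/2) log(0.076/0.44) = −(0.0592/2)(-0.763) = +0.023 V.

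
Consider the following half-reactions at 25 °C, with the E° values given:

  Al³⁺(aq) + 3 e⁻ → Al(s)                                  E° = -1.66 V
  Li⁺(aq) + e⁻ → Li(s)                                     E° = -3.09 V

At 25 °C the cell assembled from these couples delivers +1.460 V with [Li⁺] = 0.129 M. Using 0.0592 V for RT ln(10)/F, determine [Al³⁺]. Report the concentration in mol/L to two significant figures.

0.071 M

Al³⁺/Al is the cathode, Li⁺/Li the anode: E°cell = +1.43 V, n = 3.
Overall reaction: Al³⁺(aq) + 3 Li(s) → Al(s) + 3 Li⁺(aq); Q = [Li⁺]^3/[Al³⁺]^1.
From E = E° − (0.0592/n) log Q: log Q = (E° − E)·n/0.0592 = (+1.43 − (+1.460))·3/0.0592 = -1.5203.
So 1·log[Al³⁺] = 3·log(0.129) − log Q = -2.6682 − (-1.5203) = -1.1479; [Al³⁺] = 10^(-1.1479) ≈ 0.071 M.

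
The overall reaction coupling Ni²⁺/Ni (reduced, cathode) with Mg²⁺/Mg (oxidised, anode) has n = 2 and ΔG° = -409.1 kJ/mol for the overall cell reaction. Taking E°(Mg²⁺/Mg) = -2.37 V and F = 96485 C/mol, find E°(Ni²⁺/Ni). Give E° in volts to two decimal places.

E°cell = −ΔG°/(nF) = −(-409.1×10³)/((2)(96485)) = +2.120 V.
Since Ni²⁺/Ni is the cathode and Mg²⁺/Mg the anode, E°cell = E°(Ni²⁺/Ni) − E°(Mg²⁺/Mg).
So E°(Ni²⁺/Ni) = E°cell + E°(Mg²⁺/Mg) = +2.120 + (-2.37) = -0.25 V.

-0.25 V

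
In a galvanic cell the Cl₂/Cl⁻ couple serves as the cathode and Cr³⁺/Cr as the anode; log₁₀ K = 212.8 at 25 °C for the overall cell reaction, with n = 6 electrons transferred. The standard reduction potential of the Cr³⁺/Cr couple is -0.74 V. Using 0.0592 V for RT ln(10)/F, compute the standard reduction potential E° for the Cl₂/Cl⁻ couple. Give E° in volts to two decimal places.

+1.36 V

E°cell = (0.0592/n)·log K = (0.0592/6)(212.8) = +2.100 V.
Since Cl₂/Cl⁻ is the cathode and Cr³⁺/Cr the anode, E°cell = E°(Cl₂/Cl⁻) − E°(Cr³⁺/Cr).
So E°(Cl₂/Cl⁻) = E°cell + E°(Cr³⁺/Cr) = +2.100 + (-0.74) = +1.36 V.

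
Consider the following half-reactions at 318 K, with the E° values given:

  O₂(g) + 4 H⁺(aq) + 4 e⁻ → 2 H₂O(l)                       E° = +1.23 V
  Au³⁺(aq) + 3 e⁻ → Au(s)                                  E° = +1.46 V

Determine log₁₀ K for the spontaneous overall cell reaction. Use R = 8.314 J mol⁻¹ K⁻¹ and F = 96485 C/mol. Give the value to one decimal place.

43.7

Cathode: Au³⁺/Au; anode: O₂/H₂O. E°cell = (+1.46) − (+1.23) = +0.23 V, with n = 12.
ΔG° = −nFE° = −RT ln K, so ln K = nFE°/(RT) = (12)(96485)(+0.23) / ((8.314)(318)) = 100.724.
log₁₀ K = 100.724 / ln 10 = 43.7.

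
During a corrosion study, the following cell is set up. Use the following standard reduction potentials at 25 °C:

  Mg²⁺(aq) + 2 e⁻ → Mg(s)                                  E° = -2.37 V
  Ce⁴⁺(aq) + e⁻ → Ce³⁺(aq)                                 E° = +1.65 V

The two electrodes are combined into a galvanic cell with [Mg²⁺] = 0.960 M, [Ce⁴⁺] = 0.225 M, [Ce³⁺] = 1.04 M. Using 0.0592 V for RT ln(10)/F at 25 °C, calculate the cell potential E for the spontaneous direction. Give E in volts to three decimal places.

Ce⁴⁺/Ce³⁺ is the cathode (higher E°), Mg²⁺/Mg the anode: E°cell = +1.65 − (-2.37) = +4.02 V, n = 2.
Overall: 2 Ce⁴⁺(aq) + Mg(s) → 2 Ce³⁺(aq) + Mg²⁺(aq)
Q = [Ce³⁺]^2·[Mg²⁺] / ([Ce⁴⁺]^2); log Q = 1.312.
E = E° − (0.0592/n) log Q = +4.02 − (0.0592/2)(1.312) = +3.981 V.

+3.981 V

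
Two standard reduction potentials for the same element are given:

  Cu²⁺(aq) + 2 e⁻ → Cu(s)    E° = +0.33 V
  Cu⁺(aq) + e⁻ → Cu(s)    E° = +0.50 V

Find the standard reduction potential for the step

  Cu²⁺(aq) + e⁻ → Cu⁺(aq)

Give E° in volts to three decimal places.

Sequential free energies add, so n₃E°₃ = n₁E°₁ + n₂E°₂.
With n₃ = 2, and the known step contributing 1×(+0.50) V, the unknown satisfies 1·E° = 2×(+0.33) − 1×(+0.50) = +0.160.
E° = +0.160 / 1 = +0.160 V.

+0.160 V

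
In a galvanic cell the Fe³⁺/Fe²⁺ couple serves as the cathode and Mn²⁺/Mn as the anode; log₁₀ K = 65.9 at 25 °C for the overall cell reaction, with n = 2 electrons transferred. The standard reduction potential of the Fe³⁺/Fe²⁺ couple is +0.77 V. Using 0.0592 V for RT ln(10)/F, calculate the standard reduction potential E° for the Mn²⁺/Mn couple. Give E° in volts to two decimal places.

E°cell = (0.0592/n)·log K = (0.0592/2)(65.9) = +1.951 V.
Since Fe³⁺/Fe²⁺ is the cathode and Mn²⁺/Mn the anode, E°cell = E°(Fe³⁺/Fe²⁺) − E°(Mn²⁺/Mn).
So E°(Mn²⁺/Mn) = E°(Fe³⁺/Fe²⁺) − E°cell = (+0.77) − (+1.951) = -1.18 V.

-1.18 V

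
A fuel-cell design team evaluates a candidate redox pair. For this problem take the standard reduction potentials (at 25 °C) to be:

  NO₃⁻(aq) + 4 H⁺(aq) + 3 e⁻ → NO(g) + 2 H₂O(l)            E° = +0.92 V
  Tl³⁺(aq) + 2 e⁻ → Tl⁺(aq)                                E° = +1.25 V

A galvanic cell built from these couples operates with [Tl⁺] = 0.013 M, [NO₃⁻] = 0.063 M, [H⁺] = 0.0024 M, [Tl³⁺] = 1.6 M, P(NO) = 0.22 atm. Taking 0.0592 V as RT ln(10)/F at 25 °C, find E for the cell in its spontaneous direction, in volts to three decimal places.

+0.609 V

Tl³⁺/Tl⁺ is the cathode (higher E°), NO₃⁻/NO the anode: E°cell = +1.25 − (+0.92) = +0.33 V, n = 6.
Overall: 3 Tl³⁺(aq) + 2 NO(g) + 4 H₂O(l) → 3 Tl⁺(aq) + 2 NO₃⁻(aq) + 8 H⁺(aq)
Q = [Tl⁺]^3·[NO₃⁻]^2·[H⁺]^8 / ([Tl³⁺]^3·P(NO)^2); log Q = -28.315.
E = E° − (0.0592/n) log Q = +0.33 − (0.0592/6)(-28.315) = +0.609 V.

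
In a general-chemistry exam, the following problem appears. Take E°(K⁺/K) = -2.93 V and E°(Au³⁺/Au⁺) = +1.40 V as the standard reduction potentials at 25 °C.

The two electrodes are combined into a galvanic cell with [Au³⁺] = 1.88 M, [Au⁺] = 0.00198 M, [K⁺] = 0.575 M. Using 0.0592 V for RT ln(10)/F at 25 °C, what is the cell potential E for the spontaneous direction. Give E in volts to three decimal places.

Au³⁺/Au⁺ is the cathode (higher E°), K⁺/K the anode: E°cell = +1.40 − (-2.93) = +4.33 V, n = 2.
Overall: Au³⁺(aq) + 2 K(s) → Au⁺(aq) + 2 K⁺(aq)
Q = [Au⁺]·[K⁺]^2 / ([Au³⁺]); log Q = -3.458.
E = E° − (0.0592/n) log Q = +4.33 − (0.0592/2)(-3.458) = +4.432 V.

+4.432 V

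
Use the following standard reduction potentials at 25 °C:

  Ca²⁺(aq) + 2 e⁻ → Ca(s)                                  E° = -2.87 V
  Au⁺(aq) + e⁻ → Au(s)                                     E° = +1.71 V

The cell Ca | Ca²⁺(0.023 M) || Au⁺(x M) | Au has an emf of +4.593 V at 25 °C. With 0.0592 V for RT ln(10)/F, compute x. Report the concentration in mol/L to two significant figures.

Au⁺/Au is the cathode, Ca²⁺/Ca the anode: E°cell = +4.58 V, n = 2.
Overall reaction: 2 Au⁺(aq) + Ca(s) → 2 Au(s) + Ca²⁺(aq); Q = [Ca²⁺]^1/[Au⁺]^2.
From E = E° − (0.0592/n) log Q: log Q = (E° − E)·n/0.0592 = (+4.58 − (+4.593))·2/0.0592 = -0.4392.
So 2·log[Au⁺] = 1·log(0.023) − log Q = -1.6383 − (-0.4392) = -1.1991; log[Au⁺] = -1.1991 / 2 = -0.5996; [Au⁺] = 10^(-0.5996) ≈ 0.25 M.

0.25 M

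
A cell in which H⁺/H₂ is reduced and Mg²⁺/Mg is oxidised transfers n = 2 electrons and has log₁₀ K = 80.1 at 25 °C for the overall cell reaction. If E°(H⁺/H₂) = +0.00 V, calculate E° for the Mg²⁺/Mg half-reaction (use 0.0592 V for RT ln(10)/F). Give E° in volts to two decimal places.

E°cell = (0.0592/n)·log K = (0.0592/2)(80.1) = +2.371 V.
Since H⁺/H₂ is the cathode and Mg²⁺/Mg the anode, E°cell = E°(H⁺/H₂) − E°(Mg²⁺/Mg).
So E°(Mg²⁺/Mg) = E°(H⁺/H₂) − E°cell = (+0.00) − (+2.371) = -2.37 V.

-2.37 V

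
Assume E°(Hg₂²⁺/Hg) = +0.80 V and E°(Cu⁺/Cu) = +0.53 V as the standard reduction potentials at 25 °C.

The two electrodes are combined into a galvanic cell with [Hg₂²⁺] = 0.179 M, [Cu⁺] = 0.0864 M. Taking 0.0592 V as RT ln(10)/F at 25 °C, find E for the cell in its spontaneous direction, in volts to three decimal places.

Hg₂²⁺/Hg is the cathode (higher E°), Cu⁺/Cu the anode: E°cell = +0.80 − (+0.53) = +0.27 V, n = 2.
Overall: Hg₂²⁺(aq) + 2 Cu(s) → 2 Hg(l) + 2 Cu⁺(aq)
Q = [Cu⁺]^2 / ([Hg₂²⁺]); log Q = -1.380.
E = E° − (0.0592/n) log Q = +0.27 − (0.0592/2)(-1.380) = +0.311 V.

+0.311 V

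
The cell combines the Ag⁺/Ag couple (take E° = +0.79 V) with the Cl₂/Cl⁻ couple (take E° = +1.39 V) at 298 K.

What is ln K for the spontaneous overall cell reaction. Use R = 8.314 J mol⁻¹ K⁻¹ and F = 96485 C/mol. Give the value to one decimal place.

46.7

Cathode: Cl₂/Cl⁻; anode: Ag⁺/Ag. E°cell = (+1.39) − (+0.79) = +0.60 V, with n = 2.
ΔG° = −nFE° = −RT ln K, so ln K = nFE°/(RT) = (2)(96485)(+0.60) / ((8.314)(298)) = 46.732.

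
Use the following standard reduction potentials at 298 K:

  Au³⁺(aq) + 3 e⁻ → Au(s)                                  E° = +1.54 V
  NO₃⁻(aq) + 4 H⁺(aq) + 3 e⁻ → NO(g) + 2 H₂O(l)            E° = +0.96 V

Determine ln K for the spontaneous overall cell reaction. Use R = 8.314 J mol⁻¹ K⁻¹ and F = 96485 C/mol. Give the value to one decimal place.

Cathode: Au³⁺/Au; anode: NO₃⁻/NO. E°cell = (+1.54) − (+0.96) = +0.58 V, with n = 3.
ΔG° = −nFE° = −RT ln K, so ln K = nFE°/(RT) = (3)(96485)(+0.58) / ((8.314)(298)) = 67.761.

67.8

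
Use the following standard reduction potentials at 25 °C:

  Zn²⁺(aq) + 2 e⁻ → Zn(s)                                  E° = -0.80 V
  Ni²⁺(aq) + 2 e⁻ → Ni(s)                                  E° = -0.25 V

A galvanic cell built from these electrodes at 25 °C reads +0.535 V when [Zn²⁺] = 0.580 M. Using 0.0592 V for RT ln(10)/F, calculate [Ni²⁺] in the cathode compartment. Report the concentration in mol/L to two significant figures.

0.18 M

Ni²⁺/Ni is the cathode, Zn²⁺/Zn the anode: E°cell = +0.55 V, n = 2.
Overall reaction: Ni²⁺(aq) + Zn(s) → Ni(s) + Zn²⁺(aq); Q = [Zn²⁺]^1/[Ni²⁺]^1.
From E = E° − (0.0592/n) log Q: log Q = (E° − E)·n/0.0592 = (+0.55 − (+0.535))·2/0.0592 = 0.5068.
So 1·log[Ni²⁺] = 1·log(0.58) − log Q = -0.2366 − (0.5068) = -0.7434; [Ni²⁺] = 10^(-0.7434) ≈ 0.18 M.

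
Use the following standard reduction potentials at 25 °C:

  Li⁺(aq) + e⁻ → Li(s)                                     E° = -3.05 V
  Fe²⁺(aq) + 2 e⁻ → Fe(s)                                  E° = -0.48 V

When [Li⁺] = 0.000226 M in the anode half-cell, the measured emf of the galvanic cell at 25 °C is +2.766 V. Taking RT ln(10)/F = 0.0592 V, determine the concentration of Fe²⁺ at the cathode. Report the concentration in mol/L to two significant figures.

0.21 M

Fe²⁺/Fe is the cathode, Li⁺/Li the anode: E°cell = +2.57 V, n = 2.
Overall reaction: Fe²⁺(aq) + 2 Li(s) → Fe(s) + 2 Li⁺(aq); Q = [Li⁺]^2/[Fe²⁺]^1.
From E = E° − (0.0592/n) log Q: log Q = (E° − E)·n/0.0592 = (+2.57 − (+2.766))·2/0.0592 = -6.6216.
So 1·log[Fe²⁺] = 2·log(0.000226) − log Q = -7.2918 − (-6.6216) = -0.6702; [Fe²⁺] = 10^(-0.6702) ≈ 0.21 M.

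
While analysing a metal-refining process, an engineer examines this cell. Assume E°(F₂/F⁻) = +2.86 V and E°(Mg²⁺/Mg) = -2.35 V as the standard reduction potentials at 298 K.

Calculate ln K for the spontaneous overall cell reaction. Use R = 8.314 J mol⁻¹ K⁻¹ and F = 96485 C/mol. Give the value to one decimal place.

405.8

Cathode: F₂/F⁻; anode: Mg²⁺/Mg. E°cell = (+2.86) − (-2.35) = +5.21 V, with n = 2.
ΔG° = −nFE° = −RT ln K, so ln K = nFE°/(RT) = (2)(96485)(+5.21) / ((8.314)(298)) = 405.790.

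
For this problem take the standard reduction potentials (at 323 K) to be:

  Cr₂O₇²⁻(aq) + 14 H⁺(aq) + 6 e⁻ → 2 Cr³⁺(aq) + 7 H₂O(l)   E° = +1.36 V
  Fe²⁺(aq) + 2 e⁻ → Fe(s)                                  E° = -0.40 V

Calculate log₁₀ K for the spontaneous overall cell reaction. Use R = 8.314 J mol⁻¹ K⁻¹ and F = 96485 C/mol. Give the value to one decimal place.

164.8

Cathode: Cr₂O₇²⁻/Cr³⁺; anode: Fe²⁺/Fe. E°cell = (+1.36) − (-0.40) = +1.76 V, with n = 6.
ΔG° = −nFE° = −RT ln K, so ln K = nFE°/(RT) = (6)(96485)(+1.76) / ((8.314)(323)) = 379.412.
log₁₀ K = 379.412 / ln 10 = 164.8.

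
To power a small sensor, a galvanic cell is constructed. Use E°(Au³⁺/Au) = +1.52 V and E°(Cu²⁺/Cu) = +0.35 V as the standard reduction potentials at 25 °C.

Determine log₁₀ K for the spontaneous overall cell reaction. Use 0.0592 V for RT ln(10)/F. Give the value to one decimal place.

Cathode: Au³⁺/Au; anode: Cu²⁺/Cu. E°cell = +1.17 V, n = 6.
log K = nE°cell / 0.0592 = (6)(+1.17) / 0.0592 = 118.6.

118.6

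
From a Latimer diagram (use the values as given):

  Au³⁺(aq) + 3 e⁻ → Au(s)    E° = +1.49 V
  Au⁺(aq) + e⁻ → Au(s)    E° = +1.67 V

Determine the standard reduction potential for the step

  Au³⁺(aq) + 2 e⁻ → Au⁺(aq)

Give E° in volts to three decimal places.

+1.400 V

Sequential free energies add, so n₃E°₃ = n₁E°₁ + n₂E°₂.
With n₃ = 3, and the known step contributing 1×(+1.67) V, the unknown satisfies 2·E° = 3×(+1.49) − 1×(+1.67) = +2.800.
E° = +2.800 / 2 = +1.400 V.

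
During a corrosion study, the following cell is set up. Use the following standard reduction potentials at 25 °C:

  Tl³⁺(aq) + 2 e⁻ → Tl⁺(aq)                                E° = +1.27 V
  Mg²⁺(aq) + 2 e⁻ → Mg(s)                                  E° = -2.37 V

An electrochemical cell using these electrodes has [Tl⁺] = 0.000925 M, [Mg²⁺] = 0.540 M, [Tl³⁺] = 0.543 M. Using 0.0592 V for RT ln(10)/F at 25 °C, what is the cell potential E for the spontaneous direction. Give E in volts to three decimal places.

+3.730 V

Tl³⁺/Tl⁺ is the cathode (higher E°), Mg²⁺/Mg the anode: E°cell = +1.27 − (-2.37) = +3.64 V, n = 2.
Overall: Tl³⁺(aq) + Mg(s) → Tl⁺(aq) + Mg²⁺(aq)
Q = [Tl⁺]·[Mg²⁺] / ([Tl³⁺]); log Q = -3.036.
E = E° − (0.0592/n) log Q = +3.64 − (0.0592/2)(-3.036) = +3.730 V.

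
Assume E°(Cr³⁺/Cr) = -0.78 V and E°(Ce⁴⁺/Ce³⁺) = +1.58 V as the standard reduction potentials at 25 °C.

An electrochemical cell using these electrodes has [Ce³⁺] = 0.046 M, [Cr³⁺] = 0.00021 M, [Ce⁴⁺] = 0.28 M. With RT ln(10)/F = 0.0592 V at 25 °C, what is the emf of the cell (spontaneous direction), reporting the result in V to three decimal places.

+2.479 V

Ce⁴⁺/Ce³⁺ is the cathode (higher E°), Cr³⁺/Cr the anode: E°cell = +1.58 − (-0.78) = +2.36 V, n = 3.
Overall: 3 Ce⁴⁺(aq) + Cr(s) → 3 Ce³⁺(aq) + Cr³⁺(aq)
Q = [Ce³⁺]^3·[Cr³⁺] / ([Ce⁴⁺]^3); log Q = -6.031.
E = E° − (0.0592/n) log Q = +2.36 − (0.0592/3)(-6.031) = +2.479 V.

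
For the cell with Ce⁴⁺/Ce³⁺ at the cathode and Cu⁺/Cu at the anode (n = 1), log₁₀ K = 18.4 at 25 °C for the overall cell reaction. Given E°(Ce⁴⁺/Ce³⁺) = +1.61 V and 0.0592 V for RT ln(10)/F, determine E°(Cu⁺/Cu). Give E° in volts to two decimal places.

+0.52 V

E°cell = (0.0592/n)·log K = (0.0592/1)(18.4) = +1.089 V.
Since Ce⁴⁺/Ce³⁺ is the cathode and Cu⁺/Cu the anode, E°cell = E°(Ce⁴⁺/Ce³⁺) − E°(Cu⁺/Cu).
So E°(Cu⁺/Cu) = E°(Ce⁴⁺/Ce³⁺) − E°cell = (+1.61) − (+1.089) = +0.52 V.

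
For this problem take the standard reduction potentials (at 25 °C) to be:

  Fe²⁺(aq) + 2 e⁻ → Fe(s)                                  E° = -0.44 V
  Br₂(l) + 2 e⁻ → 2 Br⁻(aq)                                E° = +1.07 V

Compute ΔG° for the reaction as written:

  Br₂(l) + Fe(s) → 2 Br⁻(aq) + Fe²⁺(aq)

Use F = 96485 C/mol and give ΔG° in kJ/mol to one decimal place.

-291.4 kJ/mol

As written, Br₂/Br⁻ is reduced (cathode) and Fe²⁺/Fe is oxidised (anode), so E°cell = (+1.07) − (-0.44) = +1.51 V.
Balancing electrons gives n = 2.
ΔG° = −nFE° = −(2)(96485)(+1.51) = -291,385 J = -291.4 kJ/mol.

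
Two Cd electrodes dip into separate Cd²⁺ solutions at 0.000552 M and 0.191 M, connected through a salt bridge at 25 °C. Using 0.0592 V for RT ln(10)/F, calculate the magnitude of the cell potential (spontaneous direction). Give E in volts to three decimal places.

For a concentration cell E°cell = 0. The 0.191 M side is the cathode (reduction is favoured where [Cd²⁺] is higher).
With n = 2, E = −(0.0592/2) log([Cd²⁺]ₐₙ/[Cd²⁺]꜀ₐₜ) = −(0.0592/2) log(0.000552/0.191) = −(0.0592/2)(-2.539) = +0.075 V.

+0.075 V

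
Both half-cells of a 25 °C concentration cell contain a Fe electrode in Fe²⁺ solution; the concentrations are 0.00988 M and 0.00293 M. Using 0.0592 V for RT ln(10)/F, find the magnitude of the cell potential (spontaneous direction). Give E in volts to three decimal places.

+0.016 V

For a concentration cell E°cell = 0. The 0.00988 M side is the cathode (reduction is favoured where [Fe²⁺] is higher).
With n = 2, E = −(0.0592/2) log([Fe²⁺]ₐₙ/[Fe²⁺]꜀ₐₜ) = −(0.0592/2) log(0.00293/0.00988) = −(0.0592/2)(-0.528) = +0.016 V.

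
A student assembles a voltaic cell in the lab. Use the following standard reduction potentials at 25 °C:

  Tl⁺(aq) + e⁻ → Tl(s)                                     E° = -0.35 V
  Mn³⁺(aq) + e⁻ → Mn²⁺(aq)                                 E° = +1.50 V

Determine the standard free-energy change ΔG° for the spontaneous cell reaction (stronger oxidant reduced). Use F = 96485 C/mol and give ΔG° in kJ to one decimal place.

-178.5 kJ

Mn³⁺/Mn²⁺ (E° = +1.50 V) is the cathode; Tl⁺/Tl (E° = -0.35 V) is the anode, so E°cell = +1.85 V.
Balancing electrons gives n = 1 (lcm of 1 and 1).
ΔG° = −nFE° = −(1)(96485)(+1.85) = -178,497 J = -178.5 kJ.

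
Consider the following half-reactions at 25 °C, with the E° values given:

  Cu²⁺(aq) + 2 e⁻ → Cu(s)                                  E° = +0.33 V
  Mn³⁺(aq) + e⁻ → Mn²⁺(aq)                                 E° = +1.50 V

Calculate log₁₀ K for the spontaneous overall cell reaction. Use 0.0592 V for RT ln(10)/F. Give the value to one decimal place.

Cathode: Mn³⁺/Mn²⁺; anode: Cu²⁺/Cu. E°cell = +1.17 V, n = 2.
log K = nE°cell / 0.0592 = (2)(+1.17) / 0.0592 = 39.5.

39.5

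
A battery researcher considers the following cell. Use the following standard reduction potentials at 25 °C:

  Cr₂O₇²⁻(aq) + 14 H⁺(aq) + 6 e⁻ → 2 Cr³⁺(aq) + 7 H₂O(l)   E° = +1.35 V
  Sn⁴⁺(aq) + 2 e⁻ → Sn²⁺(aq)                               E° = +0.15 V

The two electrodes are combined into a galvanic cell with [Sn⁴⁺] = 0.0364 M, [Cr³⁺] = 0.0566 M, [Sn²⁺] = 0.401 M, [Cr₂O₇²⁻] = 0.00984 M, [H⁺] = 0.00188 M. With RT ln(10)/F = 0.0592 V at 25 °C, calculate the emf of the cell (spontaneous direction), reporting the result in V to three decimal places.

+0.859 V

Cr₂O₇²⁻/Cr³⁺ is the cathode (higher E°), Sn⁴⁺/Sn²⁺ the anode: E°cell = +1.35 − (+0.15) = +1.20 V, n = 6.
Overall: Cr₂O₇²⁻(aq) + 14 H⁺(aq) + 3 Sn²⁺(aq) → 2 Cr³⁺(aq) + 7 H₂O(l) + 3 Sn⁴⁺(aq)
Q = [Cr³⁺]^2·[Sn⁴⁺]^3 / ([Cr₂O₇²⁻]·[H⁺]^14·[Sn²⁺]^3); log Q = 34.548.
E = E° − (0.0592/n) log Q = +1.20 − (0.0592/6)(34.548) = +0.859 V.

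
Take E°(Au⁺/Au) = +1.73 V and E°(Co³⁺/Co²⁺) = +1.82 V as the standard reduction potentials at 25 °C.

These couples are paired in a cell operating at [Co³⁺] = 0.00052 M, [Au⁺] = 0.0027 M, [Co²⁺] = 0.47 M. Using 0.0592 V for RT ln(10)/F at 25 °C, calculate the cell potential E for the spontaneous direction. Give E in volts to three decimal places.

+0.067 V

Co³⁺/Co²⁺ is the cathode (higher E°), Au⁺/Au the anode: E°cell = +1.82 − (+1.73) = +0.09 V, n = 1.
Overall: Co³⁺(aq) + Au(s) → Co²⁺(aq) + Au⁺(aq)
Q = [Co²⁺]·[Au⁺] / ([Co³⁺]); log Q = 0.387.
E = E° − (0.0592/n) log Q = +0.09 − (0.0592/1)(0.387) = +0.067 V.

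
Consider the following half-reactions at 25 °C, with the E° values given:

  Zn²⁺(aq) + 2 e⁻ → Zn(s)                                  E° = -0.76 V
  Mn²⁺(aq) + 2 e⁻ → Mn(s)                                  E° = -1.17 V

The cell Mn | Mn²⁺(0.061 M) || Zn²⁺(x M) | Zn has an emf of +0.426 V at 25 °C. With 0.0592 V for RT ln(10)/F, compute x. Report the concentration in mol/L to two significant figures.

0.21 M

Zn²⁺/Zn is the cathode, Mn²⁺/Mn the anode: E°cell = +0.41 V, n = 2.
Overall reaction: Zn²⁺(aq) + Mn(s) → Zn(s) + Mn²⁺(aq); Q = [Mn²⁺]^1/[Zn²⁺]^1.
From E = E° − (0.0592/n) log Q: log Q = (E° − E)·n/0.0592 = (+0.41 − (+0.426))·2/0.0592 = -0.5405.
So 1·log[Zn²⁺] = 1·log(0.061) − log Q = -1.2147 − (-0.5405) = -0.6742; [Zn²⁺] = 10^(-0.6742) ≈ 0.21 M.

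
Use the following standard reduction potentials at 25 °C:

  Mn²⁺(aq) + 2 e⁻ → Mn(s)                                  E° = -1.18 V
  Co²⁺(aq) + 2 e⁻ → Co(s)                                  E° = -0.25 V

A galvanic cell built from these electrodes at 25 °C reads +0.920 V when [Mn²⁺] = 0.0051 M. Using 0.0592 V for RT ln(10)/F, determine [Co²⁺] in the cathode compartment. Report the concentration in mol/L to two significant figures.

Co²⁺/Co is the cathode, Mn²⁺/Mn the anode: E°cell = +0.93 V, n = 2.
Overall reaction: Co²⁺(aq) + Mn(s) → Co(s) + Mn²⁺(aq); Q = [Mn²⁺]^1/[Co²⁺]^1.
From E = E° − (0.0592/n) log Q: log Q = (E° − E)·n/0.0592 = (+0.93 − (+0.920))·2/0.0592 = 0.3378.
So 1·log[Co²⁺] = 1·log(0.0051) − log Q = -2.2924 − (0.3378) = -2.6302; [Co²⁺] = 10^(-2.6302) ≈ 0.0023 M.

0.0023 M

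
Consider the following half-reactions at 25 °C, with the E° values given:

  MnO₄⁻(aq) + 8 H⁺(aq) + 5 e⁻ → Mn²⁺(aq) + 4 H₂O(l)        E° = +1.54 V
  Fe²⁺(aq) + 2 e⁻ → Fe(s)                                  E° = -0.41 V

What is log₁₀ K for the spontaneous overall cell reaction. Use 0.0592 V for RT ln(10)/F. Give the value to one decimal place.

Cathode: MnO₄⁻/Mn²⁺; anode: Fe²⁺/Fe. E°cell = +1.95 V, n = 10.
log K = nE°cell / 0.0592 = (10)(+1.95) / 0.0592 = 329.4.

329.4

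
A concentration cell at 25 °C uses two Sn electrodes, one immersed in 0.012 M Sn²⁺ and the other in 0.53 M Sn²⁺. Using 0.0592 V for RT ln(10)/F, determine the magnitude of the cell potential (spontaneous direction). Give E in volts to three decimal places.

+0.049 V

For a concentration cell E°cell = 0. The 0.53 M side is the cathode (reduction is favoured where [Sn²⁺] is higher).
With n = 2, E = −(0.0592/2) log([Sn²⁺]ₐₙ/[Sn²⁺]꜀ₐₜ) = −(0.0592/2) log(0.012/0.53) = −(0.0592/2)(-1.645) = +0.049 V.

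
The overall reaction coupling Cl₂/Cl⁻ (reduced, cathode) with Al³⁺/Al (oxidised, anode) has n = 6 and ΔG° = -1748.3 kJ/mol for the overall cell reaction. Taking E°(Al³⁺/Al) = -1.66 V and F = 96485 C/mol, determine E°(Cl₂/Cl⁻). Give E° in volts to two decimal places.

E°cell = −ΔG°/(nF) = −(-1748.3×10³)/((6)(96485)) = +3.020 V.
Since Cl₂/Cl⁻ is the cathode and Al³⁺/Al the anode, E°cell = E°(Cl₂/Cl⁻) − E°(Al³⁺/Al).
So E°(Cl₂/Cl⁻) = E°cell + E°(Al³⁺/Al) = +3.020 + (-1.66) = +1.36 V.

+1.36 V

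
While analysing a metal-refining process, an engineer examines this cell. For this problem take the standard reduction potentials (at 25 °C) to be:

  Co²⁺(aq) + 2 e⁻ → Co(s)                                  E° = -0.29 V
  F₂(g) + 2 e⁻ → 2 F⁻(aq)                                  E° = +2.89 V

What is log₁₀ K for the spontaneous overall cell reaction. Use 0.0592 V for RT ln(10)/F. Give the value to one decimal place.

107.4

Cathode: F₂/F⁻; anode: Co²⁺/Co. E°cell = +3.18 V, n = 2.
log K = nE°cell / 0.0592 = (2)(+3.18) / 0.0592 = 107.4.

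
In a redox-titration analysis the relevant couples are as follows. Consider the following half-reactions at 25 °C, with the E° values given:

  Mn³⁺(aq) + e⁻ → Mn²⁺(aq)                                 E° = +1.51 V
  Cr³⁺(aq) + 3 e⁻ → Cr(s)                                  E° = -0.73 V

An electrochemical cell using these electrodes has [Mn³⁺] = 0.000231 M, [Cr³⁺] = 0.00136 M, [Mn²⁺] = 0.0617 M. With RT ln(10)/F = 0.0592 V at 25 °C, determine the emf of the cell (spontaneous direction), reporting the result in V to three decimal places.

+2.153 V

Mn³⁺/Mn²⁺ is the cathode (higher E°), Cr³⁺/Cr the anode: E°cell = +1.51 − (-0.73) = +2.24 V, n = 3.
Overall: 3 Mn³⁺(aq) + Cr(s) → 3 Mn²⁺(aq) + Cr³⁺(aq)
Q = [Mn²⁺]^3·[Cr³⁺] / ([Mn³⁺]^3); log Q = 4.414.
E = E° − (0.0592/n) log Q = +2.24 − (0.0592/3)(4.414) = +2.153 V.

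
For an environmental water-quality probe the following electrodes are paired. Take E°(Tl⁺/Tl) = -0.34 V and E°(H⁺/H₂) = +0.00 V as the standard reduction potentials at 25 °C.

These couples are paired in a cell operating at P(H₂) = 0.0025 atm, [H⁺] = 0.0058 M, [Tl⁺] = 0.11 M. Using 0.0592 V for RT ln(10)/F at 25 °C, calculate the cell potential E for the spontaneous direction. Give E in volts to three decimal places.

H⁺/H₂ is the cathode (higher E°), Tl⁺/Tl the anode: E°cell = +0.00 − (-0.34) = +0.34 V, n = 2.
Overall: 2 H⁺(aq) + 2 Tl(s) → H₂(g) + 2 Tl⁺(aq)
Q = P(H₂)·[Tl⁺]^2 / ([H⁺]^2); log Q = -0.046.
E = E° − (0.0592/n) log Q = +0.34 − (0.0592/2)(-0.046) = +0.341 V.

+0.341 V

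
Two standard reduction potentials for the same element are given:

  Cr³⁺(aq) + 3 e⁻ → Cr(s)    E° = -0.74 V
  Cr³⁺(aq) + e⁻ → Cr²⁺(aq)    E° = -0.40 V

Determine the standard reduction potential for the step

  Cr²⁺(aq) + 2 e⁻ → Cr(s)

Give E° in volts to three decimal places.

-0.910 V

Sequential free energies add, so n₃E°₃ = n₁E°₁ + n₂E°₂.
With n₃ = 3, and the known step contributing 1×(-0.40) V, the unknown satisfies 2·E° = 3×(-0.74) − 1×(-0.40) = -1.820.
E° = -1.820 / 2 = -0.910 V.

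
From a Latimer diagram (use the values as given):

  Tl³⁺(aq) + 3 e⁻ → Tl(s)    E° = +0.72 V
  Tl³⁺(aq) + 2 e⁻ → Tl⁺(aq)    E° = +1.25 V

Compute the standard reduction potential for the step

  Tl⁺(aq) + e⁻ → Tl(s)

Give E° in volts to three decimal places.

Sequential free energies add, so n₃E°₃ = n₁E°₁ + n₂E°₂.
With n₃ = 3, and the known step contributing 2×(+1.25) V, the unknown satisfies 1·E° = 3×(+0.72) − 2×(+1.25) = -0.340.
E° = -0.340 / 1 = -0.340 V.

-0.340 V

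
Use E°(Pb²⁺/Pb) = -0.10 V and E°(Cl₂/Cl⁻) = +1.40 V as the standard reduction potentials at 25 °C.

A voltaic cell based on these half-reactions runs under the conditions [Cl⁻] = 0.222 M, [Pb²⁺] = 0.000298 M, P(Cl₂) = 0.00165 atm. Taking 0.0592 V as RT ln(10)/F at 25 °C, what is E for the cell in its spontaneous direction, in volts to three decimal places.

+1.561 V

Cl₂/Cl⁻ is the cathode (higher E°), Pb²⁺/Pb the anode: E°cell = +1.40 − (-0.10) = +1.50 V, n = 2.
Overall: Cl₂(g) + Pb(s) → 2 Cl⁻(aq) + Pb²⁺(aq)
Q = [Cl⁻]^2·[Pb²⁺] / (P(Cl₂)); log Q = -2.051.
E = E° − (0.0592/n) log Q = +1.50 − (0.0592/2)(-2.051) = +1.561 V.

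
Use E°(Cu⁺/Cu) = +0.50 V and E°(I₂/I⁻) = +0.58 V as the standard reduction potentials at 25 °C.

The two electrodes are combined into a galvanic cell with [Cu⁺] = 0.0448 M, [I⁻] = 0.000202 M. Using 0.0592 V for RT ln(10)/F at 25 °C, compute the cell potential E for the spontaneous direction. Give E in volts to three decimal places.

+0.379 V

I₂/I⁻ is the cathode (higher E°), Cu⁺/Cu the anode: E°cell = +0.58 − (+0.50) = +0.08 V, n = 2.
Overall: I₂(s) + 2 Cu(s) → 2 I⁻(aq) + 2 Cu⁺(aq)
Q = [I⁻]^2·[Cu⁺]^2; log Q = -10.087.
E = E° − (0.0592/n) log Q = +0.08 − (0.0592/2)(-10.087) = +0.379 V.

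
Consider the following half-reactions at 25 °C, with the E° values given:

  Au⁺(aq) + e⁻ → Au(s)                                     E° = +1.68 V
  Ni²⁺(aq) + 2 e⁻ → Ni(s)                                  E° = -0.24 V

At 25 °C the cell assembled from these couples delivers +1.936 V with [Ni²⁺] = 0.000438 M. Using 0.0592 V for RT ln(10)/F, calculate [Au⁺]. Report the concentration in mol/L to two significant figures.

Au⁺/Au is the cathode, Ni²⁺/Ni the anode: E°cell = +1.92 V, n = 2.
Overall reaction: 2 Au⁺(aq) + Ni(s) → 2 Au(s) + Ni²⁺(aq); Q = [Ni²⁺]^1/[Au⁺]^2.
From E = E° − (0.0592/n) log Q: log Q = (E° − E)·n/0.0592 = (+1.92 − (+1.936))·2/0.0592 = -0.5405.
So 2·log[Au⁺] = 1·log(0.000438) − log Q = -3.3585 − (-0.5405) = -2.8180; log[Au⁺] = -2.8180 / 2 = -1.4090; [Au⁺] = 10^(-1.4090) ≈ 0.039 M.

0.039 M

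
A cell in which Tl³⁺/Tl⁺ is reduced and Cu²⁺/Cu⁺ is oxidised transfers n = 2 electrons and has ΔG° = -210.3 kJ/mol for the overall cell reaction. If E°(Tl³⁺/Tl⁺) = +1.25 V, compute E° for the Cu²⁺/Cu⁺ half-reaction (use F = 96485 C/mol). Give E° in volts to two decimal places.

+0.16 V

E°cell = −ΔG°/(nF) = −(-210.3×10³)/((2)(96485)) = +1.090 V.
Since Tl³⁺/Tl⁺ is the cathode and Cu²⁺/Cu⁺ the anode, E°cell = E°(Tl³⁺/Tl⁺) − E°(Cu²⁺/Cu⁺).
So E°(Cu²⁺/Cu⁺) = E°(Tl³⁺/Tl⁺) − E°cell = (+1.25) − (+1.090) = +0.16 V.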